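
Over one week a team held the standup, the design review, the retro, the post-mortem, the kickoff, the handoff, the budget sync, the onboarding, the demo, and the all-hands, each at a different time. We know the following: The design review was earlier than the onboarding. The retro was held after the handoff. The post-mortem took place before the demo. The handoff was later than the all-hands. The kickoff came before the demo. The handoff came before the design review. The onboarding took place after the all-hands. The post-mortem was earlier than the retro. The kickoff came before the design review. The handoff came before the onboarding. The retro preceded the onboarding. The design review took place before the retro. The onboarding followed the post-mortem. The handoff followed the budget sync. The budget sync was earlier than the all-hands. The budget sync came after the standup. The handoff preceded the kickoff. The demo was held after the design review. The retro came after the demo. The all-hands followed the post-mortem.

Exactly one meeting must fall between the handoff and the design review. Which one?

Tracing the constraints gives the handoff → the kickoff → the design review, so the kickoff sits after the handoff and before the design review.
No other meeting is forced both after the handoff and before the design review.

the kickoff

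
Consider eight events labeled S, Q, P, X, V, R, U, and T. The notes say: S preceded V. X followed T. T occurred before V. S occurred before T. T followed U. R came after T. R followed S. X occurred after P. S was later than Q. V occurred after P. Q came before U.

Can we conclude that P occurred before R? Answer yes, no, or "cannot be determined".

No chain of stated constraints runs from P to R, and none runs from R to P either.
So the relative order of P and R is not fixed by the given facts.

cannot be determined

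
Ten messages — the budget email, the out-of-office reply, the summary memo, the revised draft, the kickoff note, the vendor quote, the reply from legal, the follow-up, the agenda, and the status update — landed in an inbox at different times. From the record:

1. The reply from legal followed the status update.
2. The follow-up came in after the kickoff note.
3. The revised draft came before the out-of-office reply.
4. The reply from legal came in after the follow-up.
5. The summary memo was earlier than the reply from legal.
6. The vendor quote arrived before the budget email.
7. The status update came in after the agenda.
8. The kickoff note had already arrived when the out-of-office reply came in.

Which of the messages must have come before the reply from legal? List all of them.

the agenda, the follow-up, the kickoff note, the status update, the summary memo

Directly stated before the reply from legal: the follow-up, the status update, and the summary memo.
The agenda reaches the reply from legal via the agenda → the status update → the reply from legal.
The kickoff note reaches the reply from legal via the kickoff note → the follow-up → the reply from legal.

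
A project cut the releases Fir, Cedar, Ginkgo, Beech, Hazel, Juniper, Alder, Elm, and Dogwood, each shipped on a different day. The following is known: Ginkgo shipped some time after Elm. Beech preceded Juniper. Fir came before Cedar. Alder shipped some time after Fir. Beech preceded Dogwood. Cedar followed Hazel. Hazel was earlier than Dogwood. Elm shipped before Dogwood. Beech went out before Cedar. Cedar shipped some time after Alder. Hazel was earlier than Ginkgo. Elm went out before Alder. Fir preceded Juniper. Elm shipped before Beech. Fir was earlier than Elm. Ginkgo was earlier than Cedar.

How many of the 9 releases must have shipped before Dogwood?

Directly stated before Dogwood: Beech, Elm, and Hazel.
Fir reaches Dogwood via Fir → Elm → Dogwood.
No chain forces Cedar (or any of the others) ahead of Dogwood.
That's Beech, Elm, Fir, and Hazel — 4 in all.

4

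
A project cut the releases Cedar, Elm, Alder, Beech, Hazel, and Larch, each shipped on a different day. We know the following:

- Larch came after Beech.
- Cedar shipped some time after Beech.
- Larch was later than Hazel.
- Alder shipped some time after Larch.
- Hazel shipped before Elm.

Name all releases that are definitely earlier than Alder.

Directly stated before Alder: Larch.
Beech reaches Alder via Beech → Larch → Alder.
Hazel reaches Alder via Hazel → Larch → Alder.
No chain forces Cedar (or any of the others) ahead of Alder.

Beech, Hazel, Larch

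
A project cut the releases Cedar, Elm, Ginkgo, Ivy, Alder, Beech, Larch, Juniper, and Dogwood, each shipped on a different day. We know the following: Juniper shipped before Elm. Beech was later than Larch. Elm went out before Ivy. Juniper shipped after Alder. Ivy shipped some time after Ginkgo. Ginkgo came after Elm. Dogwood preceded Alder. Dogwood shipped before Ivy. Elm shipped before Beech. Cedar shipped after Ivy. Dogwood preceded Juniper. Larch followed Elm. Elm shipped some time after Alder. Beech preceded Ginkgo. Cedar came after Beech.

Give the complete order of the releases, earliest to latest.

Dogwood, Alder, Juniper, Elm, Larch, Beech, Ginkgo, Ivy, Cedar

The constraints fix every adjacent pair, so only one ordering works:
Dogwood → Alder → Juniper → Elm → Larch → Beech → Ginkgo → Ivy → Cedar.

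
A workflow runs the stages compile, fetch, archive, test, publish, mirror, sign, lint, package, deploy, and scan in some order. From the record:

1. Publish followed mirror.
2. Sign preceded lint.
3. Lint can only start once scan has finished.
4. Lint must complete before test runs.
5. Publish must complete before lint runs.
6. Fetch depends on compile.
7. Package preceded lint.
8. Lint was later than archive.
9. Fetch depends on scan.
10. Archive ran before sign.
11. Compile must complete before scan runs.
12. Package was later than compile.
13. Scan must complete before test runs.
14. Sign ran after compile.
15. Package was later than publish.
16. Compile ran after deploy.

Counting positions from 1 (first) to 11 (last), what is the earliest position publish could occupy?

2

Mirror must come before publish — 1 forced predecessor.
Nothing else is forced ahead of publish, so its earliest slot is position 1 + 1 = 2.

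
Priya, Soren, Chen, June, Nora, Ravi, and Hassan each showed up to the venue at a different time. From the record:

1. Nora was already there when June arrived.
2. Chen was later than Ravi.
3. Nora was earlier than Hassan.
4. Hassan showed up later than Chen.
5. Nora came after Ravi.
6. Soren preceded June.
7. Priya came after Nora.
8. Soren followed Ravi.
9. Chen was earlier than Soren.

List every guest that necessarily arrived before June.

Directly stated before June: Nora and Soren.
Chen reaches June via Chen → Soren → June.
Ravi reaches June via Ravi → Soren → June.
No chain forces Priya (or any of the others) ahead of June.

Chen, Nora, Ravi, Soren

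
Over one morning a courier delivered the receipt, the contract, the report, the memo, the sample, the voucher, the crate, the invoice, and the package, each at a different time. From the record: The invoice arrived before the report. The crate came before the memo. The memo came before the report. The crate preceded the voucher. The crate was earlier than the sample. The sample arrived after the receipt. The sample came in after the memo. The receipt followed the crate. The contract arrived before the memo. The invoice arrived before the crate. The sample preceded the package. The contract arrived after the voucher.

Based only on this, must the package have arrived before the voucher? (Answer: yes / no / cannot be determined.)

Tracing the constraints gives the voucher → the contract → the memo → the sample → the package, so the voucher must come before the package.
That means the package cannot be before the voucher.

no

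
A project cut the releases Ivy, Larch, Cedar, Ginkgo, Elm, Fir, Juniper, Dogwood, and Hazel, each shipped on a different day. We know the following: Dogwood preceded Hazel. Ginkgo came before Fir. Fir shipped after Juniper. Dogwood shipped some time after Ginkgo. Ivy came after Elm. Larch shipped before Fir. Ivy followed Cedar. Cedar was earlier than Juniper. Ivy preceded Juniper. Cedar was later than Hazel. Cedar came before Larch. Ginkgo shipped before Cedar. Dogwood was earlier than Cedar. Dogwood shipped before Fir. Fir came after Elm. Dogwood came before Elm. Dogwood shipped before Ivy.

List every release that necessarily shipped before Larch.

Cedar, Dogwood, Ginkgo, Hazel

Directly stated before Larch: Cedar.
Dogwood reaches Larch via Dogwood → Cedar → Larch.
Ginkgo reaches Larch via Ginkgo → Cedar → Larch.
Hazel reaches Larch via Hazel → Cedar → Larch.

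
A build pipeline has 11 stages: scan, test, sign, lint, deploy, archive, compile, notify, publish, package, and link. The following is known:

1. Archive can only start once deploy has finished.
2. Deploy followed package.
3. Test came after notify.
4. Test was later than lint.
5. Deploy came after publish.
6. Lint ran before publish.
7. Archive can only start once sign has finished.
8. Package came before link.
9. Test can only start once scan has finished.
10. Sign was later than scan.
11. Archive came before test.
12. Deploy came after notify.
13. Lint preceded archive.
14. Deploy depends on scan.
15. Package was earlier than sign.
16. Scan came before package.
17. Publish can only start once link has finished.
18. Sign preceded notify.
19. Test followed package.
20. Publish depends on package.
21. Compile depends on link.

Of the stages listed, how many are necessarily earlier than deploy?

7

Directly stated before deploy: notify, package, publish, and scan.
Link reaches deploy via link → publish → deploy.
Lint reaches deploy via lint → publish → deploy.
Sign reaches deploy via sign → notify → deploy.
No chain forces test (or any of the others) ahead of deploy.
That's link, lint, notify, package, publish, scan, and sign — 7 in all.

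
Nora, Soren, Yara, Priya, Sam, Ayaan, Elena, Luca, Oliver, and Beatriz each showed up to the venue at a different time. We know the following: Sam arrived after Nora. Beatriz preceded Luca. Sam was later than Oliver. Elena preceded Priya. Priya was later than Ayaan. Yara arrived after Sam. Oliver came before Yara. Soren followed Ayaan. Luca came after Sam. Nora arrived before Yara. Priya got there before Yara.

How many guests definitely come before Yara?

Directly stated before Yara: Nora, Oliver, Priya, and Sam.
Ayaan reaches Yara via Ayaan → Priya → Yara.
Elena reaches Yara via Elena → Priya → Yara.
No chain forces Soren (or any of the others) ahead of Yara.
That's Ayaan, Elena, Nora, Oliver, Priya, and Sam — 6 in all.

6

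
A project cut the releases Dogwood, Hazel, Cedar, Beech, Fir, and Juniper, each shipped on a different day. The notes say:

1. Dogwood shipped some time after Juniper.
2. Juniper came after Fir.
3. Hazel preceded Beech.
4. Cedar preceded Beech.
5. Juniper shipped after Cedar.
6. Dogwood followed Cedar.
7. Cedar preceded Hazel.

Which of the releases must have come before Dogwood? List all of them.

Directly stated before Dogwood: Cedar and Juniper.
Fir reaches Dogwood via Fir → Juniper → Dogwood.

Cedar, Fir, Juniper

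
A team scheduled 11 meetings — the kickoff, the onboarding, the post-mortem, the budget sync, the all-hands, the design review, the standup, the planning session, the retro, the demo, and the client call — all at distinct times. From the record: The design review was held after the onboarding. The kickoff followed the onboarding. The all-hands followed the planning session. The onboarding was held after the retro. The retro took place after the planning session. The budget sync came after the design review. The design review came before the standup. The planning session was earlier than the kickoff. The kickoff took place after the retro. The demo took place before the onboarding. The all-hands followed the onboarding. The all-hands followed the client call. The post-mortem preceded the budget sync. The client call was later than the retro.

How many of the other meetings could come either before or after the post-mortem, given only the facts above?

9

Forced after the post-mortem: the budget sync.
That leaves the all-hands, the client call, the demo, the design review, the kickoff, the onboarding, the planning session, the retro, and the standup with no forced order relative to the post-mortem — 9.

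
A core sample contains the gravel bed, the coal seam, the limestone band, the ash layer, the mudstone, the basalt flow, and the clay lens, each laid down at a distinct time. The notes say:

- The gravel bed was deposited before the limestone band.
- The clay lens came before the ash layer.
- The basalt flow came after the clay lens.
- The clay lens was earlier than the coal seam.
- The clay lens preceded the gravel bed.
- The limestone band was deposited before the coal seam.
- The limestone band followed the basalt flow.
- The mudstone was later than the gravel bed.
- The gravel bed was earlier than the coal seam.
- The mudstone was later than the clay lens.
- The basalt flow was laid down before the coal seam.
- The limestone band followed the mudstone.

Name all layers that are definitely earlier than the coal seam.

Directly stated before the coal seam: the basalt flow, the clay lens, the gravel bed, and the limestone band.
The mudstone reaches the coal seam via the mudstone → the limestone band → the coal seam.
No chain forces the ash layer ahead of the coal seam.

the basalt flow, the clay lens, the gravel bed, the limestone band, the mudstone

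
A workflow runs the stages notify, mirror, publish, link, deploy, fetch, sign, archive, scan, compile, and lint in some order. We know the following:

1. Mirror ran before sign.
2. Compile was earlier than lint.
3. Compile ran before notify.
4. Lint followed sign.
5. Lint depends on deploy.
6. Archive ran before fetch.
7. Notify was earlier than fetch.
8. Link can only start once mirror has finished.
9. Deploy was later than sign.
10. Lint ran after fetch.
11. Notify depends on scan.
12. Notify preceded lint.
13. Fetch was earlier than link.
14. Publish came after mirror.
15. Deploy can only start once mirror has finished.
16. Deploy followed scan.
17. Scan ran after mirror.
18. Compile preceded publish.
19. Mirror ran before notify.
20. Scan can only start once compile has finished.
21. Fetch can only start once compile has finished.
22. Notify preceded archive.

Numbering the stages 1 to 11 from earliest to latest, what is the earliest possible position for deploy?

Compile, mirror, scan, and sign must all come before deploy — 4 forced predecessors.
Nothing else is forced ahead of deploy, so its earliest slot is position 4 + 1 = 5.

5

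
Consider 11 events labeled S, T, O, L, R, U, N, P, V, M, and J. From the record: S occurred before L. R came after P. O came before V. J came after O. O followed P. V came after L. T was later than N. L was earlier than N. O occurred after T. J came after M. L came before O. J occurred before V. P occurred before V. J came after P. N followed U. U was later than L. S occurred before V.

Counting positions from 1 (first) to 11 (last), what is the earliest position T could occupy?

L, N, S, and U must all come before T — 4 forced predecessors.
Nothing else is forced ahead of T, so its earliest slot is position 4 + 1 = 5.

5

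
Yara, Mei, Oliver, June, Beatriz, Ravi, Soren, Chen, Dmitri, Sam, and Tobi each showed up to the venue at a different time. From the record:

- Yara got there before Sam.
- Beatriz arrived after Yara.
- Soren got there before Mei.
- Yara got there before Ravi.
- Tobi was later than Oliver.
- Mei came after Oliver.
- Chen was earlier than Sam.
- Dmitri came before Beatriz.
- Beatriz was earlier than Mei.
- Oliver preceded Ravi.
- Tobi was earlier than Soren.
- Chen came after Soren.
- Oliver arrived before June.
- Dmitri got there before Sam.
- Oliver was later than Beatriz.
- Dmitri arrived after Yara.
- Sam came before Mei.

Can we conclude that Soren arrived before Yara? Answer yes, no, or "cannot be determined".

Tracing the constraints gives Yara → Beatriz → Oliver → Tobi → Soren, so Yara must come before Soren.
That means Soren cannot be before Yara.

no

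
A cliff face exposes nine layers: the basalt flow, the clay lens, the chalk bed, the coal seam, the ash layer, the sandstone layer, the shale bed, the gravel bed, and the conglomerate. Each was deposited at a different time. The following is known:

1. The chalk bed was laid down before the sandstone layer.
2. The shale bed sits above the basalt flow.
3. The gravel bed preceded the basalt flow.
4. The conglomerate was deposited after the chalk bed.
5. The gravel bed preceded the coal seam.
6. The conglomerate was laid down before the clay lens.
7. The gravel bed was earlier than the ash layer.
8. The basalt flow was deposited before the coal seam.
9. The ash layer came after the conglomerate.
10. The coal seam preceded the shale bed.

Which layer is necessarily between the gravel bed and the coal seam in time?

the basalt flow

Tracing the constraints gives the gravel bed → the basalt flow → the coal seam, so the basalt flow sits after the gravel bed and before the coal seam.
No other layer is forced both after the gravel bed and before the coal seam.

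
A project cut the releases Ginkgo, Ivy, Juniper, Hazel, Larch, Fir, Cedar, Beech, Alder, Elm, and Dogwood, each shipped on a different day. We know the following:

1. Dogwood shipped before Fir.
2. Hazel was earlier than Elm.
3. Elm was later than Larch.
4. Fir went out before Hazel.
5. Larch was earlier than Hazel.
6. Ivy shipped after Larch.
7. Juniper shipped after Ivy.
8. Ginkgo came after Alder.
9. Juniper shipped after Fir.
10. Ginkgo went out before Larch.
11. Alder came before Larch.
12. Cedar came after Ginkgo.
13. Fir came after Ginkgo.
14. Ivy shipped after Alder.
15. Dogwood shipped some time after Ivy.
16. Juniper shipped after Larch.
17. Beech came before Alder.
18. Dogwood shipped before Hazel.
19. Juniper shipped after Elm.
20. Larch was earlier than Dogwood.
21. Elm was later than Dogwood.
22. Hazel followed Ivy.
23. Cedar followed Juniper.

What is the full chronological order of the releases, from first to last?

Beech, Alder, Ginkgo, Larch, Ivy, Dogwood, Fir, Hazel, Elm, Juniper, Cedar

The constraints fix every adjacent pair, so only one ordering works:
Beech → Alder → Ginkgo → Larch → Ivy → Dogwood → Fir → Hazel → Elm → Juniper → Cedar.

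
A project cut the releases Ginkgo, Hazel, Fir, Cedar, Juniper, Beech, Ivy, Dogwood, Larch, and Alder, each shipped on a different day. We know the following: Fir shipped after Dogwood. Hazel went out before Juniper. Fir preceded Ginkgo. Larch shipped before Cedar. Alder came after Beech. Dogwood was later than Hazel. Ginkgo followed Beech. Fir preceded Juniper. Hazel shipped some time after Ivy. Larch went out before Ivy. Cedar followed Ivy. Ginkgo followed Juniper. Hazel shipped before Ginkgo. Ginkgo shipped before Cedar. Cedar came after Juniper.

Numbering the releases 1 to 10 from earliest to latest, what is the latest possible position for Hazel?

Hazel must come before Cedar, Dogwood, Fir, Ginkgo, and Juniper — 5 releases forced after it.
Everything else can be placed before Hazel in some valid order, so Hazel can sit as late as position 10 − 5 = 5.

5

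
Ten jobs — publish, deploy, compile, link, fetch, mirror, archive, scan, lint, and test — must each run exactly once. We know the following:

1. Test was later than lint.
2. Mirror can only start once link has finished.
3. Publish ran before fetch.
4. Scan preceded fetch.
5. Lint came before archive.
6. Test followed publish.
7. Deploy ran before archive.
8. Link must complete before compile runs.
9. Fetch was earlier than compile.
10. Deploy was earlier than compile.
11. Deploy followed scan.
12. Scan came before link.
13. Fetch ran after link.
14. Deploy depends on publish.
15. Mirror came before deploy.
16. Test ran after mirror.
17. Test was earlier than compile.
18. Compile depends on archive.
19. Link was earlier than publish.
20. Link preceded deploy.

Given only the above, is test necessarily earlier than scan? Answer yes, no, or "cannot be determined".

Tracing the constraints gives scan → link → publish → test, so scan must come before test.
That means test cannot be before scan.

no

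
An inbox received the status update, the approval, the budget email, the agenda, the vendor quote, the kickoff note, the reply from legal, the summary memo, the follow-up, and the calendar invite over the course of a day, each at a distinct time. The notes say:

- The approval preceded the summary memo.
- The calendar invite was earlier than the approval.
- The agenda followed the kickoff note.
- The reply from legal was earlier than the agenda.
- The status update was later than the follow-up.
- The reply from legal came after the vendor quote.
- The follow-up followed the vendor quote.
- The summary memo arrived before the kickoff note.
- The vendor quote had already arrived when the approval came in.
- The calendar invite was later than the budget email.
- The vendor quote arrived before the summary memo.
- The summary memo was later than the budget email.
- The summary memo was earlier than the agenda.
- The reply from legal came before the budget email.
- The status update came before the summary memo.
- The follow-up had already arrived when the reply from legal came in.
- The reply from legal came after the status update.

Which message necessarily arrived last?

the agenda

Every other message has a chain of constraints placing it before the agenda, so the agenda is last.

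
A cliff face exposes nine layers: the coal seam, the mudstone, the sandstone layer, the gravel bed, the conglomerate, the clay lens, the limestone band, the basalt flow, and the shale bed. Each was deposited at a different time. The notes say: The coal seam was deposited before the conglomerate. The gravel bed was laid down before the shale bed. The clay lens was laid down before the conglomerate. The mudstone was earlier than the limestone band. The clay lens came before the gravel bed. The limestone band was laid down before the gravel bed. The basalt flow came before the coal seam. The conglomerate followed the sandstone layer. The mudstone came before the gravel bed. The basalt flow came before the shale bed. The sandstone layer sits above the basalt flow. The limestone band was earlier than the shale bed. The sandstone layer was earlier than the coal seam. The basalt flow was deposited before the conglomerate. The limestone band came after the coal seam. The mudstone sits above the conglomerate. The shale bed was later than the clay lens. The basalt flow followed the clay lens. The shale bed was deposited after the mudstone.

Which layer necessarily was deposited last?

the shale bed

Every other layer has a chain of constraints placing it before the shale bed, so the shale bed is last.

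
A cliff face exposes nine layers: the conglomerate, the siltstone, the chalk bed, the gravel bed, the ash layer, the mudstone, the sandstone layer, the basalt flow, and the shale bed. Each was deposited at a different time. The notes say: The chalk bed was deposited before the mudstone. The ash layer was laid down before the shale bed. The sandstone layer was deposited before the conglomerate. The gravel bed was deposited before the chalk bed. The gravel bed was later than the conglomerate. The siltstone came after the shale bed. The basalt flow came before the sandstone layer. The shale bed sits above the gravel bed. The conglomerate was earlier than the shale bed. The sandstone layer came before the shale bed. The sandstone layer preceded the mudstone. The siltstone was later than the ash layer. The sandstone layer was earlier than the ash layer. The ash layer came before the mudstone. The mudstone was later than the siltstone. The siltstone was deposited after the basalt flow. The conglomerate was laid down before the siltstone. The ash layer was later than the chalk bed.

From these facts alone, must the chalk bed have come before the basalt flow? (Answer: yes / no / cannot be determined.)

Tracing the constraints gives the basalt flow → the sandstone layer → the conglomerate → the gravel bed → the chalk bed, so the basalt flow must come before the chalk bed.
That means the chalk bed cannot be before the basalt flow.

no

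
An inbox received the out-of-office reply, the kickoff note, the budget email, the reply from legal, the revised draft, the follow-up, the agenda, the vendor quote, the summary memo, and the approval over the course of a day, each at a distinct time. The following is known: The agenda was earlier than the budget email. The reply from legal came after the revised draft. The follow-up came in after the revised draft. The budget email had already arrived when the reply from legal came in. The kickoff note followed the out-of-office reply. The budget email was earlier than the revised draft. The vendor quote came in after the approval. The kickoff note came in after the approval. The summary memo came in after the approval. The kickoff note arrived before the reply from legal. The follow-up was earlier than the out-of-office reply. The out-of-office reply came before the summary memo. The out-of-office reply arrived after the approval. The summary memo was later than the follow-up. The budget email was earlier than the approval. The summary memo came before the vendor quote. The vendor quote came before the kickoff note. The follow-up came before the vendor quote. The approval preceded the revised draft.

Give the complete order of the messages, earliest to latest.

the agenda, the budget email, the approval, the revised draft, the follow-up, the out-of-office reply, the summary memo, the vendor quote, the kickoff note, the reply from legal

The constraints fix every adjacent pair, so only one ordering works:
the agenda → the budget email → the approval → the revised draft → the follow-up → the out-of-office reply → the summary memo → the vendor quote → the kickoff note → the reply from legal.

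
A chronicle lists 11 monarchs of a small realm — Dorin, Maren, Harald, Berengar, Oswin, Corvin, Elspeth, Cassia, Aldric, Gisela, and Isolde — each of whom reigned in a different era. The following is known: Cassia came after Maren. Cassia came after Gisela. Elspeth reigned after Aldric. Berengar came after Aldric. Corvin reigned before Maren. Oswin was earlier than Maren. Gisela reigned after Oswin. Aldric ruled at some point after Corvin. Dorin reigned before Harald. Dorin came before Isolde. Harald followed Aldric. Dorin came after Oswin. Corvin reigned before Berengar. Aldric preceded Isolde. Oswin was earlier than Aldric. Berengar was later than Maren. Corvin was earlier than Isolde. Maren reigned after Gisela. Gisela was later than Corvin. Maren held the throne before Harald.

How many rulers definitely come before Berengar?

5

Directly stated before Berengar: Aldric, Corvin, and Maren.
Gisela reaches Berengar via Gisela → Maren → Berengar.
Oswin reaches Berengar via Oswin → Maren → Berengar.
No chain forces Elspeth (or any of the others) ahead of Berengar.
That's Aldric, Corvin, Gisela, Maren, and Oswin — 5 in all.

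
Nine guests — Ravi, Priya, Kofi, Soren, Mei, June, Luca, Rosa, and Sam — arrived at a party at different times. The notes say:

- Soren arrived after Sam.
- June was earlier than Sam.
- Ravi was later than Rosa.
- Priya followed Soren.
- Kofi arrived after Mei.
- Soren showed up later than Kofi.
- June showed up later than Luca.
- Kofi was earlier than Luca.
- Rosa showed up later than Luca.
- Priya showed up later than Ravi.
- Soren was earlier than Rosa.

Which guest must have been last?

Priya

Every other guest has a chain of constraints placing them before Priya, so Priya is last.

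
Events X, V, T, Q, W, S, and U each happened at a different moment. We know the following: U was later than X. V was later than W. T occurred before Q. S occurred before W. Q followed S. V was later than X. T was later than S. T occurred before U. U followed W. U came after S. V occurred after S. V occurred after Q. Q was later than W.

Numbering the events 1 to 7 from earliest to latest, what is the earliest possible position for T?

S must come before T — 1 forced predecessor.
Nothing else is forced ahead of T, so its earliest slot is position 1 + 1 = 2.

2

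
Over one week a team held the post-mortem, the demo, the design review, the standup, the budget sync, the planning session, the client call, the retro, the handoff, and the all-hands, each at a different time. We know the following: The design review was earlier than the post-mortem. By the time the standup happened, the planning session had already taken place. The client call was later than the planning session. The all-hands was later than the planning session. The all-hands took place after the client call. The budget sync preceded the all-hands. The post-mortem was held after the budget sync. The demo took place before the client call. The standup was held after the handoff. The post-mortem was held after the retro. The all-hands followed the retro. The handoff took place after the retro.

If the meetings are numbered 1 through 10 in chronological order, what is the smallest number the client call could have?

3

The demo and the planning session must both come before the client call — 2 forced predecessors.
Nothing else is forced ahead of the client call, so its earliest slot is position 2 + 1 = 3.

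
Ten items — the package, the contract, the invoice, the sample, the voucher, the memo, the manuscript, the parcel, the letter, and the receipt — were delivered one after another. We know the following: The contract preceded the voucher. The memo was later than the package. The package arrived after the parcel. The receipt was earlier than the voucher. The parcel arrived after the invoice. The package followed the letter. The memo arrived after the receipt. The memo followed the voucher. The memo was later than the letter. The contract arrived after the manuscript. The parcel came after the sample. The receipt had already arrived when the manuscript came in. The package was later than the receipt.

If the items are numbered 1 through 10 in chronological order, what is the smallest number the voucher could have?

The contract, the manuscript, and the receipt must all come before the voucher — 3 forced predecessors.
Nothing else is forced ahead of the voucher, so its earliest slot is position 3 + 1 = 4.

4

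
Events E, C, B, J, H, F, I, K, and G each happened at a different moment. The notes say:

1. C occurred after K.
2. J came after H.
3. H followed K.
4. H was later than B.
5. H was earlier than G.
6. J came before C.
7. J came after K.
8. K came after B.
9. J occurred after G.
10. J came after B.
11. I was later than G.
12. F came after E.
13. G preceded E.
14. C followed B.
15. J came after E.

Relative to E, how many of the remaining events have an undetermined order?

Forced before E: B, G, H, and K; forced after E: C, F, and J.
That leaves I with no forced order relative to E — 1.

1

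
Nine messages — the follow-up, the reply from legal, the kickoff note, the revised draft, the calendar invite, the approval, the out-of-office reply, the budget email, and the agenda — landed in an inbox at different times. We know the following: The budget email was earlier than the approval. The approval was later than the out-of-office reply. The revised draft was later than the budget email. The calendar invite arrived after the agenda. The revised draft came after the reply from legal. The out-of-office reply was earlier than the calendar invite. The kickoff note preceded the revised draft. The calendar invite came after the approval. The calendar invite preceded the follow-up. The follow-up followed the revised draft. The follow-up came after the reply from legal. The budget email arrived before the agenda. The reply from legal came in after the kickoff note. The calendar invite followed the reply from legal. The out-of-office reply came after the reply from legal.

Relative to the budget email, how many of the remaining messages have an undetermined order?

3

Forced after the budget email: the agenda, the approval, the calendar invite, the follow-up, and the revised draft.
That leaves the kickoff note, the out-of-office reply, and the reply from legal with no forced order relative to the budget email — 3.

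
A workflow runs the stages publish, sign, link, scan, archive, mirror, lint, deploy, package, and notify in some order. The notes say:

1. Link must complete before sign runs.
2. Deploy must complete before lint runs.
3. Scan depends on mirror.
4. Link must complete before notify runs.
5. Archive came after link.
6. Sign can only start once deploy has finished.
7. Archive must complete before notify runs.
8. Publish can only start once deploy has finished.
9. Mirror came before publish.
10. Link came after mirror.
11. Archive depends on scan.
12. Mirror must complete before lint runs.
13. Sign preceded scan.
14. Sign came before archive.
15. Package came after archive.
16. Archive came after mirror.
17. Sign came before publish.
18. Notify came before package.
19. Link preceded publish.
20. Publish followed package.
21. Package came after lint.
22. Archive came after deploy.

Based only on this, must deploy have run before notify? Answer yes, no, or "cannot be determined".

yes

Chain the constraints: deploy → archive → notify. Each link is directly stated, so deploy comes before notify.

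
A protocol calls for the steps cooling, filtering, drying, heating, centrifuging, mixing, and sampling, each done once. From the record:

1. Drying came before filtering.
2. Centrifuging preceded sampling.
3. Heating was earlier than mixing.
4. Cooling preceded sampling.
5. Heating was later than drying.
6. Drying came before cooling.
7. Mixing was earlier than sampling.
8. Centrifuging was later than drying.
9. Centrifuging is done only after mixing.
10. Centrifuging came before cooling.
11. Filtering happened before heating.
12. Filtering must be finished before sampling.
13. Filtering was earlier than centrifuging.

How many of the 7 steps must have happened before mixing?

Directly stated before mixing: heating.
Drying reaches mixing via drying → heating → mixing.
Filtering reaches mixing via filtering → heating → mixing.
That's drying, filtering, and heating — 3 in all.

3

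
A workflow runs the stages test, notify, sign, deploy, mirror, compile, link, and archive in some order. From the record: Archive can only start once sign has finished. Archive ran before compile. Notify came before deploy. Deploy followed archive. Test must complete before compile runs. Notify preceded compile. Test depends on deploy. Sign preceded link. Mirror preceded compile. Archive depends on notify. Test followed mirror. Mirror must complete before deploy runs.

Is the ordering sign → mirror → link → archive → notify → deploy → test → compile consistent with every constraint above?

no

The constraints require notify before archive, but in the proposed sequence archive appears ahead of notify. That one violation is enough.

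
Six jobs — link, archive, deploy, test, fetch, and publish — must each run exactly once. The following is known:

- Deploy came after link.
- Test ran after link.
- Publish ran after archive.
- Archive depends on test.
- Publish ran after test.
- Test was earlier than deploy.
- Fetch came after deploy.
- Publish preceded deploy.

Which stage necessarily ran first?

link

Link has a chain of constraints placing it before every other stage, so link must be first.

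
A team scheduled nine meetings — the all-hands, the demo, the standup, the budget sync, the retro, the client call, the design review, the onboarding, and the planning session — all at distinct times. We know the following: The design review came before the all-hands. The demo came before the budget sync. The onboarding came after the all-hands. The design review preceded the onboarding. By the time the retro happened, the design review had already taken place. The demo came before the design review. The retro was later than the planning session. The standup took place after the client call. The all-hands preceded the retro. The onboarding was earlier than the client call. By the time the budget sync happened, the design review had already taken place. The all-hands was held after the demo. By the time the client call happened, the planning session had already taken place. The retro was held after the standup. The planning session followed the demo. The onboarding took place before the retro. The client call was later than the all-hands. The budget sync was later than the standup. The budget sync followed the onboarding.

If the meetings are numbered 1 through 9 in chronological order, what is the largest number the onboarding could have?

The onboarding must come before the budget sync, the client call, the retro, and the standup — 4 meetings forced after it.
Everything else can be placed before the onboarding in some valid order, so the onboarding can sit as late as position 9 − 4 = 5.

5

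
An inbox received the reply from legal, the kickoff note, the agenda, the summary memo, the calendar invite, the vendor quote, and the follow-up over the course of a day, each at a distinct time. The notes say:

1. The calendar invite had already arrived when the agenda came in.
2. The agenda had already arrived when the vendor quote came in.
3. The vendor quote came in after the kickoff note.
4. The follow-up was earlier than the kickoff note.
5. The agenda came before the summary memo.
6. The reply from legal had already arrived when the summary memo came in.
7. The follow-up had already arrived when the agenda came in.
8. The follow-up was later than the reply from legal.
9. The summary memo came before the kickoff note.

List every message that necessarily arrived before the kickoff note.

the agenda, the calendar invite, the follow-up, the reply from legal, the summary memo

Directly stated before the kickoff note: the follow-up and the summary memo.
The agenda reaches the kickoff note via the agenda → the summary memo → the kickoff note.
The calendar invite reaches the kickoff note via the calendar invite → the agenda → the summary memo → the kickoff note.
The reply from legal reaches the kickoff note via the reply from legal → the follow-up → the kickoff note.
No chain forces the vendor quote ahead of the kickoff note.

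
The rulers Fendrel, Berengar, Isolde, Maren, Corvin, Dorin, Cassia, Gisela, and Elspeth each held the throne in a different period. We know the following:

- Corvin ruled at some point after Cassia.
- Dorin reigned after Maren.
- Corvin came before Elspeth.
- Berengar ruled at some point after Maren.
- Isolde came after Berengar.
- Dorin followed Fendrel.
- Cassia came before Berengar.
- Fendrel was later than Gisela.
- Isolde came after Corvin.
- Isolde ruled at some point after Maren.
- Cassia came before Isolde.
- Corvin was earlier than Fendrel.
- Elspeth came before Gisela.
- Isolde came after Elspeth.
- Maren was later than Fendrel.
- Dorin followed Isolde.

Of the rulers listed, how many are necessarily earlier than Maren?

5

Directly stated before Maren: Fendrel.
Cassia reaches Maren via Cassia → Corvin → Fendrel → Maren.
Corvin reaches Maren via Corvin → Fendrel → Maren.
Elspeth reaches Maren via Elspeth → Gisela → Fendrel → Maren.
Likewise Gisela reaches Maren by chaining the stated constraints.
No chain forces Dorin (or any of the others) ahead of Maren.
That's Cassia, Corvin, Elspeth, Fendrel, and Gisela — 5 in all.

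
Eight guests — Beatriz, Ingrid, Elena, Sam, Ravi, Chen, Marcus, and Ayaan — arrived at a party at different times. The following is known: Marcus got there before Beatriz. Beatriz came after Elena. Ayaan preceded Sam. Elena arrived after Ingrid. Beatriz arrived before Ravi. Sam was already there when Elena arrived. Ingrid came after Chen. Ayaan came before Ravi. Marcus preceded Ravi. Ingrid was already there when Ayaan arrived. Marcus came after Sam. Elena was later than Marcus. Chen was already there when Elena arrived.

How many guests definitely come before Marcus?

Directly stated before Marcus: Sam.
Ayaan reaches Marcus via Ayaan → Sam → Marcus.
Chen reaches Marcus via Chen → Ingrid → Ayaan → Sam → Marcus.
Ingrid reaches Marcus via Ingrid → Ayaan → Sam → Marcus.
That's Ayaan, Chen, Ingrid, and Sam — 4 in all.

4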